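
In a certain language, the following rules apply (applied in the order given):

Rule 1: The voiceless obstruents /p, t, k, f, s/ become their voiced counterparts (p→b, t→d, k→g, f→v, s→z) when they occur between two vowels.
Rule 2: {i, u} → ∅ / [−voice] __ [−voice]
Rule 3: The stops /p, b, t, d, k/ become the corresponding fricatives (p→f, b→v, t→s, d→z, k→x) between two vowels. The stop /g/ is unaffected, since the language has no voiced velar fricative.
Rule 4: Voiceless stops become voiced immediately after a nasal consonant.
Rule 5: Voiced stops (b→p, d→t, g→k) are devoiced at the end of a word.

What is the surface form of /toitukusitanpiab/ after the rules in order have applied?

toizuguzizanbiap

Rule 1 (intervocalic voicing): /t/ is a voiceless obstruent between vowels /i/ and /u/, so it voices to [d]. /k/ is a voiceless obstruent between vowels /u/ and /u/, so it voices to [g]. /s/ is a voiceless obstruent between vowels /u/ and /i/, so it voices to [z]. /t/ is a voiceless obstruent between vowels /i/ and /a/, so it voices to [d]. /toitukusitanpiab/ → toiduguzidanpiab.
Rule 2 (high vowel syncope): no segment meets the environment; /toiduguzidanpiab/ is unchanged.
Rule 3 (intervocalic spirantization): /d/ is a stop between vowels /i/ and /u/, so it spirantizes to the fricative [z]. /d/ is a stop between vowels /i/ and /a/, so it spirantizes to the fricative [z]. /toiduguzidanpiab/ → toizuguzizanpiab.
Rule 4 (post-nasal voicing): /p/ is a voiceless stop immediately after the nasal /n/, so it voices to [b]. /toizuguzizanpiab/ → toizuguzizanbiab.
Rule 5 (final devoicing): /b/ is a voiced stop in word-final position, so it devoices to [p]. /toizuguzizanbiab/ → toizuguzizanbiap.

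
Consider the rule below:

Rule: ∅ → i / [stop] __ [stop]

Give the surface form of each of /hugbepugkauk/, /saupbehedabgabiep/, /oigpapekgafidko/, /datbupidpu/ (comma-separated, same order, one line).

hugibepugikauk, saupibehedabigabiep, oigipapekigafidiko, datibupidipu

/hugbepugkauk/: /g/ and /b/ form a stop–stop cluster, so [i] is inserted between them. /g/ and /k/ form a stop–stop cluster, so [i] is inserted between them. → [hugibepugikauk].
/saupbehedabgabiep/: /p/ and /b/ form a stop–stop cluster, so [i] is inserted between them. /b/ and /g/ form a stop–stop cluster, so [i] is inserted between them. → [saupibehedabigabiep].
/oigpapekgafidko/: /g/ and /p/ form a stop–stop cluster, so [i] is inserted between them. /k/ and /g/ form a stop–stop cluster, so [i] is inserted between them. /d/ and /k/ form a stop–stop cluster, so [i] is inserted between them. → [oigipapekigafidiko].
/datbupidpu/: /t/ and /b/ form a stop–stop cluster, so [i] is inserted between them. /d/ and /p/ form a stop–stop cluster, so [i] is inserted between them. → [datibupidipu].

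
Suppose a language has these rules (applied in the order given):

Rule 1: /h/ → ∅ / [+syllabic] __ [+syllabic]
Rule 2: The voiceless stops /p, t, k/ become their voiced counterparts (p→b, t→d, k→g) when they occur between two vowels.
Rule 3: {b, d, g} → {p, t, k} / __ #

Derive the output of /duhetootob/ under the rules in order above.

duedoodop

Rule 1 (intervocalic h-deletion): /h/ occurs between vowels /u/ and /e/, so it deletes. /duhetootob/ → duetootob.
Rule 2 (intervocalic voicing): /t/ is a voiceless stop between vowels /e/ and /o/, so it voices to [d]. /t/ is a voiceless stop between vowels /o/ and /o/, so it voices to [d]. /duetootob/ → duedoodob.
Rule 3 (final devoicing): /b/ is a voiced stop in word-final position, so it devoices to [p]. /duedoodob/ → duedoodop.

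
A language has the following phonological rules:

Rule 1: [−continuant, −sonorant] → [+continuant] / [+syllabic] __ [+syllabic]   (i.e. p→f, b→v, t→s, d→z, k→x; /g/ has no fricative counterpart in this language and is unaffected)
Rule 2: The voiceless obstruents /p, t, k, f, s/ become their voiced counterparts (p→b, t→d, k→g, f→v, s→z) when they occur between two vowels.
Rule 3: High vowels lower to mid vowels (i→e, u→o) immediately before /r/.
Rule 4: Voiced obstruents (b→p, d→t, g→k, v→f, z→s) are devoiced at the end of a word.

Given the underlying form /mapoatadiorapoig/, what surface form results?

mavoazazioravoik

Rule 1 (intervocalic spirantization): /p/ is a stop between vowels /a/ and /o/, so it spirantizes to the fricative [f]. /t/ is a stop between vowels /a/ and /a/, so it spirantizes to the fricative [s]. /d/ is a stop between vowels /a/ and /i/, so it spirantizes to the fricative [z]. /p/ is a stop between vowels /a/ and /o/, so it spirantizes to the fricative [f]. /mapoatadiorapoig/ → mafoasaziorafoig.
Rule 2 (intervocalic voicing): /f/ is a voiceless obstruent between vowels /a/ and /o/, so it voices to [v]. /s/ is a voiceless obstruent between vowels /a/ and /a/, so it voices to [z]. /f/ is a voiceless obstruent between vowels /a/ and /o/, so it voices to [v]. /mafoasaziorafoig/ → mavoazazioravoig.
Rule 3 (pre-rhotic lowering): no segment meets the environment; /mavoazazioravoig/ is unchanged.
Rule 4 (final devoicing): /g/ is a voiced obstruent in word-final position, so it devoices to [k]. /mavoazazioravoig/ → mavoazazioravoik.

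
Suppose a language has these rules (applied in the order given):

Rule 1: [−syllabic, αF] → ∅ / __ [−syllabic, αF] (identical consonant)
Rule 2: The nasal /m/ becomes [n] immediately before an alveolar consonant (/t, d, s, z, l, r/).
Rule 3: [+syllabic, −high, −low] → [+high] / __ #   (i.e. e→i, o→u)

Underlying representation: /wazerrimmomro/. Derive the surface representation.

Rule 1 (degemination): /rr/ is a geminate; the first /r/ deletes. /mm/ is a geminate; the first /m/ deletes. /wazerrimmomro/ → wazerimomro.
Rule 2 (nasal place assimilation): /m/ precedes the alveolar consonant /r/, so it assimilates in place to [n]. /wazerimomro/ → wazerimonro.
Rule 3 (final vowel raising): /o/ is a mid vowel in word-final position, so it raises to [u]. /wazerimonro/ → wazerimonru.

wazerimonru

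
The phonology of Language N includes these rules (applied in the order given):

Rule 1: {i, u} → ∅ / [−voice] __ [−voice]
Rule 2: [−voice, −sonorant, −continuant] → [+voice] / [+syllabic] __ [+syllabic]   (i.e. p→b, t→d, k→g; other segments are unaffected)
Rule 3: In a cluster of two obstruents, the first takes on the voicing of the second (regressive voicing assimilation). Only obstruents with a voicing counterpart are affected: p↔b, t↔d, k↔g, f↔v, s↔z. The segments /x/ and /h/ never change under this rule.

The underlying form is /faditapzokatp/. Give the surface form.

fadidabzogatp

Rule 1 (high vowel syncope): no segment meets the environment; /faditapzokatp/ is unchanged.
Rule 2 (intervocalic voicing): /t/ is a voiceless stop between vowels /i/ and /a/, so it voices to [d]. /k/ is a voiceless stop between vowels /o/ and /a/, so it voices to [g]. /faditapzokatp/ → fadidapzogatp.
Rule 3 (regressive voicing assimilation): /p/ precedes the voiced obstruent /z/, so it voices to [b] by assimilation. /fadidapzogatp/ → fadidabzogatp.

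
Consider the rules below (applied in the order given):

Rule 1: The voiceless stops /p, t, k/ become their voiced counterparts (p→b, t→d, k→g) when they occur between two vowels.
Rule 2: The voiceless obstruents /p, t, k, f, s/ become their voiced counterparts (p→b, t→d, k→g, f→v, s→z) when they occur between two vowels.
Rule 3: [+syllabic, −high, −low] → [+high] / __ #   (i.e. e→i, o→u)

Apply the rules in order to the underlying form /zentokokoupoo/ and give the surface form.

zentogogoubou

Rule 1 (intervocalic voicing): /k/ is a voiceless stop between vowels /o/ and /o/, so it voices to [g]. /k/ is a voiceless stop between vowels /o/ and /o/, so it voices to [g]. /p/ is a voiceless stop between vowels /u/ and /o/, so it voices to [b]. /zentokokoupoo/ → zentogogouboo.
Rule 2 (intervocalic voicing): no segment meets the environment; /zentogogouboo/ is unchanged.
Rule 3 (final vowel raising): /o/ is a mid vowel in word-final position, so it raises to [u]. /zentogogouboo/ → zentogogoubou.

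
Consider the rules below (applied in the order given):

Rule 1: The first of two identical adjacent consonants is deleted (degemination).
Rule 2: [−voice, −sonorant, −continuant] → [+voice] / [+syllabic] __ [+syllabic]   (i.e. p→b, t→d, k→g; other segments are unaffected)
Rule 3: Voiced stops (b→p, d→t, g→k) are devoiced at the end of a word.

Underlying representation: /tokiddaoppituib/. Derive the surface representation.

Rule 1 (degemination): /dd/ is a geminate; the first /d/ deletes. /pp/ is a geminate; the first /p/ deletes. /tokiddaoppituib/ → tokidaopituib.
Rule 2 (intervocalic voicing): /k/ is a voiceless stop between vowels /o/ and /i/, so it voices to [g]. /p/ is a voiceless stop between vowels /o/ and /i/, so it voices to [b]. /t/ is a voiceless stop between vowels /i/ and /u/, so it voices to [d]. /tokidaopituib/ → togidaobiduib.
Rule 3 (final devoicing): /b/ is a voiced stop in word-final position, so it devoices to [p]. /togidaobiduib/ → togidaobiduip.

togidaobiduip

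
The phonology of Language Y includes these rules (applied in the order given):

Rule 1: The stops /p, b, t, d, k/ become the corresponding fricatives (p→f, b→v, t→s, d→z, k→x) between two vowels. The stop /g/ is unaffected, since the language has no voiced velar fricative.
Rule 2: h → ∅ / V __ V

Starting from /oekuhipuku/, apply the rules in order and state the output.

Rule 1 (intervocalic spirantization): /k/ is a stop between vowels /e/ and /u/, so it spirantizes to the fricative [x]. /p/ is a stop between vowels /i/ and /u/, so it spirantizes to the fricative [f]. /k/ is a stop between vowels /u/ and /u/, so it spirantizes to the fricative [x]. /oekuhipuku/ → oexuhifuxu.
Rule 2 (intervocalic h-deletion): /h/ occurs between vowels /u/ and /i/, so it deletes. /oexuhifuxu/ → oexuifuxu.

oexuifuxu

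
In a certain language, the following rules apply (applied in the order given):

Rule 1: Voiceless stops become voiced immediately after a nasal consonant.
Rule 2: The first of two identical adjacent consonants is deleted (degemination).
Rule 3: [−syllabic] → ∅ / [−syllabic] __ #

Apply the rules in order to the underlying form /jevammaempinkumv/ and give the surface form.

Rule 1 (post-nasal voicing): /p/ is a voiceless stop immediately after the nasal /m/, so it voices to [b]. /k/ is a voiceless stop immediately after the nasal /n/, so it voices to [g]. /jevammaempinkumv/ → jevammaembingumv.
Rule 2 (degemination): /mm/ is a geminate; the first /m/ deletes. /jevammaembingumv/ → jevamaembingumv.
Rule 3 (final cluster simplification): /v/ is the second consonant of a word-final cluster /mv/, so it deletes. /jevamaembingumv/ → jevamaembingum.

jevamaembingum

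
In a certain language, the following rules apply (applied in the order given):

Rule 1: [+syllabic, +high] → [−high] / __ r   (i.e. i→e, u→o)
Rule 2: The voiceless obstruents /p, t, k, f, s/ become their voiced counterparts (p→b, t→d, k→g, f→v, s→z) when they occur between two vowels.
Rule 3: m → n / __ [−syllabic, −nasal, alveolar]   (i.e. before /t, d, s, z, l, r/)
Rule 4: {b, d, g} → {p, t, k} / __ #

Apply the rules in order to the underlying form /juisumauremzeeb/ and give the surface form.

Rule 1 (pre-rhotic lowering): /u/ is a high vowel immediately before /r/, so it lowers to [o]. /juisumauremzeeb/ → juisumaoremzeeb.
Rule 2 (intervocalic voicing): /s/ is a voiceless obstruent between vowels /i/ and /u/, so it voices to [z]. /juisumaoremzeeb/ → juizumaoremzeeb.
Rule 3 (nasal place assimilation): /m/ precedes the alveolar consonant /z/, so it assimilates in place to [n]. /juizumaoremzeeb/ → juizumaorenzeeb.
Rule 4 (final devoicing): /b/ is a voiced stop in word-final position, so it devoices to [p]. /juizumaorenzeeb/ → juizumaorenzeep.

juizumaorenzeep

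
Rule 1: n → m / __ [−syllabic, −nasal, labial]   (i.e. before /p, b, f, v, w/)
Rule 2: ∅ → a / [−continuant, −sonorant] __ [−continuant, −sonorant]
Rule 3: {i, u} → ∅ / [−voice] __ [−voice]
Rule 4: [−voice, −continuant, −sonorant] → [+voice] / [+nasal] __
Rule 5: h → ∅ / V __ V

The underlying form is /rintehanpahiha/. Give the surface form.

rindeambahha

Rule 1 (nasal place assimilation): /n/ precedes the labial consonant /p/, so it assimilates in place to [m]. /rintehanpahiha/ → rintehampahiha.
Rule 2 (stop-cluster a-epenthesis): no segment meets the environment; /rintehampahiha/ is unchanged.
Rule 3 (high vowel syncope): /i/ is a high vowel flanked by voiceless consonants /h/ and /h/, so it deletes. /rintehampahiha/ → rintehampahha.
Rule 4 (post-nasal voicing): /t/ is a voiceless stop immediately after the nasal /n/, so it voices to [d]. /p/ is a voiceless stop immediately after the nasal /m/, so it voices to [b]. /rintehampahha/ → rindehambahha.
Rule 5 (intervocalic h-deletion): /h/ occurs between vowels /e/ and /a/, so it deletes. /rindehambahha/ → rindeambahha.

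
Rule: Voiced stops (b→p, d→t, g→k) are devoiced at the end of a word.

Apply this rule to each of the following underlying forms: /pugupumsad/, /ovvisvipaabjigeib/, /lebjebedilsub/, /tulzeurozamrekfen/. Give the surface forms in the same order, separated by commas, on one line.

/pugupumsad/: /d/ is a voiced stop in word-final position, so it devoices to [t]. → [pugupumsat].
/ovvisvipaabjigeib/: /b/ is a voiced stop in word-final position, so it devoices to [p]. → [ovvisvipaabjigeip].
/lebjebedilsub/: /b/ is a voiced stop in word-final position, so it devoices to [p]. → [lebjebedilsup].
/tulzeurozamrekfen/: the rule's environment is not met; surfaces unchanged as [tulzeurozamrekfen].

pugupumsat, ovvisvipaabjigeip, lebjebedilsup, tulzeurozamrekfen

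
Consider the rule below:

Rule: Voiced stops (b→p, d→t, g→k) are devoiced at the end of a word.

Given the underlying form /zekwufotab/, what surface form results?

zekwufotap

/b/ is a voiced stop in word-final position, so it devoices to [p].
Surface form: [zekwufotap].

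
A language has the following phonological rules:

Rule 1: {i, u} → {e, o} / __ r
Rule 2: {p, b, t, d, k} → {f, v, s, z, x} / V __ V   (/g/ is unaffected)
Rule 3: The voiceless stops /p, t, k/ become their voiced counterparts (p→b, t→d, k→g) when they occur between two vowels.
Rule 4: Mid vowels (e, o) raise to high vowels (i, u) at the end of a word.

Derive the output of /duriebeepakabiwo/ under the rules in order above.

Rule 1 (pre-rhotic lowering): /u/ is a high vowel immediately before /r/, so it lowers to [o]. /duriebeepakabiwo/ → doriebeepakabiwo.
Rule 2 (intervocalic spirantization): /b/ is a stop between vowels /e/ and /e/, so it spirantizes to the fricative [v]. /p/ is a stop between vowels /e/ and /a/, so it spirantizes to the fricative [f]. /k/ is a stop between vowels /a/ and /a/, so it spirantizes to the fricative [x]. /b/ is a stop between vowels /a/ and /i/, so it spirantizes to the fricative [v]. /doriebeepakabiwo/ → dorieveefaxaviwo.
Rule 3 (intervocalic voicing): no segment meets the environment; /dorieveefaxaviwo/ is unchanged.
Rule 4 (final vowel raising): /o/ is a mid vowel in word-final position, so it raises to [u]. /dorieveefaxaviwo/ → dorieveefaxaviwu.

dorieveefaxaviwu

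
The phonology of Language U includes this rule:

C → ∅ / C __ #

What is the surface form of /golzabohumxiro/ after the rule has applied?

No segment of /golzabohumxiro/ meets the structural description of the rule, so the form surfaces unchanged.

golzabohumxiro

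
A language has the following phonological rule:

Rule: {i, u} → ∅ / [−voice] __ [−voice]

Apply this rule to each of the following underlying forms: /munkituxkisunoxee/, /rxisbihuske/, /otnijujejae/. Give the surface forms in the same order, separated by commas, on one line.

/munkituxkisunoxee/: /i/ is a high vowel flanked by voiceless consonants /k/ and /t/, so it deletes. /u/ is a high vowel flanked by voiceless consonants /t/ and /x/, so it deletes. /i/ is a high vowel flanked by voiceless consonants /k/ and /s/, so it deletes. → [munktxksunoxee].
/rxisbihuske/: /i/ is a high vowel flanked by voiceless consonants /x/ and /s/, so it deletes. /u/ is a high vowel flanked by voiceless consonants /h/ and /s/, so it deletes. → [rxsbihske].
/otnijujejae/: the rule's environment is not met; surfaces unchanged as [otnijujejae].

munktxksunoxee, rxsbihske, otnijujejae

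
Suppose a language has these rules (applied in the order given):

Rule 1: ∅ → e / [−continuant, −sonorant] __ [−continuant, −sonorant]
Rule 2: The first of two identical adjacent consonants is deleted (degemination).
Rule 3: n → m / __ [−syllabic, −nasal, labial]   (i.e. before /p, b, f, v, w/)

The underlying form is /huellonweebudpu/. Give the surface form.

huelomweebudepu

Rule 1 (stop-cluster e-epenthesis): /d/ and /p/ form a stop–stop cluster, so [e] is inserted between them. /huellonweebudpu/ → huellonweebudepu.
Rule 2 (degemination): /ll/ is a geminate; the first /l/ deletes. /huellonweebudepu/ → huelonweebudepu.
Rule 3 (nasal place assimilation): /n/ precedes the labial consonant /w/, so it assimilates in place to [m]. /huelonweebudepu/ → huelomweebudepu.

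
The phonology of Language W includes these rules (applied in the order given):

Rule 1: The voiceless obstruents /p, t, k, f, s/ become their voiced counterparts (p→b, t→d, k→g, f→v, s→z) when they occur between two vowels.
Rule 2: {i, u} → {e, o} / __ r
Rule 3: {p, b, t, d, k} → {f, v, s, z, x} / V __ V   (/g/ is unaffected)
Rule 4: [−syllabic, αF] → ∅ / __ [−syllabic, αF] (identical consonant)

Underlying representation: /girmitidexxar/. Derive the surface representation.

germizizexar

Rule 1 (intervocalic voicing): /t/ is a voiceless obstruent between vowels /i/ and /i/, so it voices to [d]. /girmitidexxar/ → girmididexxar.
Rule 2 (pre-rhotic lowering): /i/ is a high vowel immediately before /r/, so it lowers to [e]. /girmididexxar/ → germididexxar.
Rule 3 (intervocalic spirantization): /d/ is a stop between vowels /i/ and /i/, so it spirantizes to the fricative [z]. /d/ is a stop between vowels /i/ and /e/, so it spirantizes to the fricative [z]. /germididexxar/ → germizizexxar.
Rule 4 (degemination): /xx/ is a geminate; the first /x/ deletes. /germizizexxar/ → germizizexar.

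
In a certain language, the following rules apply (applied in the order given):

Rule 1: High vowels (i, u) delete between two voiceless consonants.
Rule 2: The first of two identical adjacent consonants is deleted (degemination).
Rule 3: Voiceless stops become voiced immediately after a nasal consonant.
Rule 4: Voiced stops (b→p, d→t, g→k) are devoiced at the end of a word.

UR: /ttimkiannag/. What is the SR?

Rule 1 (high vowel syncope): no segment meets the environment; /ttimkiannag/ is unchanged.
Rule 2 (degemination): /tt/ is a geminate; the first /t/ deletes. /nn/ is a geminate; the first /n/ deletes. /ttimkiannag/ → timkianag.
Rule 3 (post-nasal voicing): /k/ is a voiceless stop immediately after the nasal /m/, so it voices to [g]. /timkianag/ → timgianag.
Rule 4 (final devoicing): /g/ is a voiced stop in word-final position, so it devoices to [k]. /timgianag/ → timgianak.

timgianak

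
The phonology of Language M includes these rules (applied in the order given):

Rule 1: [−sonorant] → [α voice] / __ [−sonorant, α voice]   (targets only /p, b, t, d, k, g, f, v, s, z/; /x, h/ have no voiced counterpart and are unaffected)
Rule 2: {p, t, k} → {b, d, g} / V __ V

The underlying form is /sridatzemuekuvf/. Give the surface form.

Rule 1 (regressive voicing assimilation): /t/ precedes the voiced obstruent /z/, so it voices to [d] by assimilation. /v/ precedes the voiceless obstruent /f/, so it devoices to [f] by assimilation. /sridatzemuekuvf/ → sridadzemuekuff.
Rule 2 (intervocalic voicing): /k/ is a voiceless stop between vowels /e/ and /u/, so it voices to [g]. /sridadzemuekuff/ → sridadzemueguff.

sridadzemueguff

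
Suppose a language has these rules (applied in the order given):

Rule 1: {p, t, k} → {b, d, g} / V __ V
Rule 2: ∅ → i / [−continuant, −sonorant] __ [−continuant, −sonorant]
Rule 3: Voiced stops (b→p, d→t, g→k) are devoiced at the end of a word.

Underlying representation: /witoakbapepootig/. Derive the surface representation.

widoakibabeboodik

Rule 1 (intervocalic voicing): /t/ is a voiceless stop between vowels /i/ and /o/, so it voices to [d]. /p/ is a voiceless stop between vowels /a/ and /e/, so it voices to [b]. /p/ is a voiceless stop between vowels /e/ and /o/, so it voices to [b]. /t/ is a voiceless stop between vowels /o/ and /i/, so it voices to [d]. /witoakbapepootig/ → widoakbabeboodig.
Rule 2 (stop-cluster i-epenthesis): /k/ and /b/ form a stop–stop cluster, so [i] is inserted between them. /widoakbabeboodig/ → widoakibabeboodig.
Rule 3 (final devoicing): /g/ is a voiced stop in word-final position, so it devoices to [k]. /widoakibabeboodig/ → widoakibabeboodik.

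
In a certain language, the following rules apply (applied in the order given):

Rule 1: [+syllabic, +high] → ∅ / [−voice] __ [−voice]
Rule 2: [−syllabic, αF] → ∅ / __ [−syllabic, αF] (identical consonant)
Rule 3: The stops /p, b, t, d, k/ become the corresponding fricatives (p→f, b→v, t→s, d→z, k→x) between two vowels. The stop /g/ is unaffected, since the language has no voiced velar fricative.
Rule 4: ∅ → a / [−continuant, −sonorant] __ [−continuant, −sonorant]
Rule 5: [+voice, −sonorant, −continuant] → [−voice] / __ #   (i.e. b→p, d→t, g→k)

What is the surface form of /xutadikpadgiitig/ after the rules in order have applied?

Rule 1 (high vowel syncope): /u/ is a high vowel flanked by voiceless consonants /x/ and /t/, so it deletes. /xutadikpadgiitig/ → xtadikpadgiitig.
Rule 2 (degemination): no segment meets the environment; /xtadikpadgiitig/ is unchanged.
Rule 3 (intervocalic spirantization): /d/ is a stop between vowels /a/ and /i/, so it spirantizes to the fricative [z]. /t/ is a stop between vowels /i/ and /i/, so it spirantizes to the fricative [s]. /xtadikpadgiitig/ → xtazikpadgiisig.
Rule 4 (stop-cluster a-epenthesis): /k/ and /p/ form a stop–stop cluster, so [a] is inserted between them. /d/ and /g/ form a stop–stop cluster, so [a] is inserted between them. /xtazikpadgiisig/ → xtazikapadagiisig.
Rule 5 (final devoicing): /g/ is a voiced stop in word-final position, so it devoices to [k]. /xtazikapadagiisig/ → xtazikapadagiisik.

xtazikapadagiisik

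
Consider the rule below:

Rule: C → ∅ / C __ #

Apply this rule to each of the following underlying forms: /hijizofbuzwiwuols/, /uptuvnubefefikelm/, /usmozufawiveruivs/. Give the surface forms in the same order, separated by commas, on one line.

/hijizofbuzwiwuols/: /s/ is the second consonant of a word-final cluster /ls/, so it deletes. → [hijizofbuzwiwuol].
/uptuvnubefefikelm/: /m/ is the second consonant of a word-final cluster /lm/, so it deletes. → [uptuvnubefefikel].
/usmozufawiveruivs/: /s/ is the second consonant of a word-final cluster /vs/, so it deletes. → [usmozufawiveruiv].

hijizofbuzwiwuol, uptuvnubefefikel, usmozufawiveruiv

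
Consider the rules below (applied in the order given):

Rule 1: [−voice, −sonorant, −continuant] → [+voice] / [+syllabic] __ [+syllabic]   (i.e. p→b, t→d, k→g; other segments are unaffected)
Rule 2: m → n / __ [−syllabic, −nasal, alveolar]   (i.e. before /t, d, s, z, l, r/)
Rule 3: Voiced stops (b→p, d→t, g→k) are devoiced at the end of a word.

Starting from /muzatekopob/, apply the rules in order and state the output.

Rule 1 (intervocalic voicing): /t/ is a voiceless stop between vowels /a/ and /e/, so it voices to [d]. /k/ is a voiceless stop between vowels /e/ and /o/, so it voices to [g]. /p/ is a voiceless stop between vowels /o/ and /o/, so it voices to [b]. /muzatekopob/ → muzadegobob.
Rule 2 (nasal place assimilation): no segment meets the environment; /muzadegobob/ is unchanged.
Rule 3 (final devoicing): /b/ is a voiced stop in word-final position, so it devoices to [p]. /muzadegobob/ → muzadegobop.

muzadegobop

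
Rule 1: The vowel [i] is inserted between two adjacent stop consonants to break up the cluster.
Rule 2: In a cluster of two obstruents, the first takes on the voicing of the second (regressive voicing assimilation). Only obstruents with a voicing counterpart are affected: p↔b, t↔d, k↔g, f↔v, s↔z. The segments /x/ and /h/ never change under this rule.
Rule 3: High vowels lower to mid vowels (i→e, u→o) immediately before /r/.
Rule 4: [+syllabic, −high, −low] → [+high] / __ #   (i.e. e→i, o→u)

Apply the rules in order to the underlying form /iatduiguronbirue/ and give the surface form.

Rule 1 (stop-cluster i-epenthesis): /t/ and /d/ form a stop–stop cluster, so [i] is inserted between them. /iatduiguronbirue/ → iatiduiguronbirue.
Rule 2 (regressive voicing assimilation): no segment meets the environment; /iatiduiguronbirue/ is unchanged.
Rule 3 (pre-rhotic lowering): /u/ is a high vowel immediately before /r/, so it lowers to [o]. /i/ is a high vowel immediately before /r/, so it lowers to [e]. /iatiduiguronbirue/ → iatiduigoronberue.
Rule 4 (final vowel raising): /e/ is a mid vowel in word-final position, so it raises to [i]. /iatiduigoronberue/ → iatiduigoronberui.

iatiduigoronberui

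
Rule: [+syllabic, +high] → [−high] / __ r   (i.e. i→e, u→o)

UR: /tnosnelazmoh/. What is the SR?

No segment of /tnosnelazmoh/ meets the structural description of the rule, so the form surfaces unchanged.

tnosnelazmoh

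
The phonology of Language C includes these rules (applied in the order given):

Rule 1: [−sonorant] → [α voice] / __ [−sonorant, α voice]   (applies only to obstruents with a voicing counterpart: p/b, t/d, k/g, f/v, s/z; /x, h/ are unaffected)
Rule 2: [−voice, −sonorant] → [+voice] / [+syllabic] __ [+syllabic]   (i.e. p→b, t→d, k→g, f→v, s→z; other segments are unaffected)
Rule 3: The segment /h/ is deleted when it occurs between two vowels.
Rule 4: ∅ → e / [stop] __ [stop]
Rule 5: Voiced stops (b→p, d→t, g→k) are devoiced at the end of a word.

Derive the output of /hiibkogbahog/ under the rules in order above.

Rule 1 (regressive voicing assimilation): /b/ precedes the voiceless obstruent /k/, so it devoices to [p] by assimilation. /hiibkogbahog/ → hiipkogbahog.
Rule 2 (intervocalic voicing): no segment meets the environment; /hiipkogbahog/ is unchanged.
Rule 3 (intervocalic h-deletion): /h/ occurs between vowels /a/ and /o/, so it deletes. /hiipkogbahog/ → hiipkogbaog.
Rule 4 (stop-cluster e-epenthesis): /p/ and /k/ form a stop–stop cluster, so [e] is inserted between them. /g/ and /b/ form a stop–stop cluster, so [e] is inserted between them. /hiipkogbaog/ → hiipekogebaog.
Rule 5 (final devoicing): /g/ is a voiced stop in word-final position, so it devoices to [k]. /hiipekogebaog/ → hiipekogebaok.

hiipekogebaok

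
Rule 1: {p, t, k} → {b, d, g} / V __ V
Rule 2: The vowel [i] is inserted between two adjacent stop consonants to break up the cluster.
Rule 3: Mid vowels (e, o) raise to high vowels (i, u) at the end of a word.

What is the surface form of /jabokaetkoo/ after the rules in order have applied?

Rule 1 (intervocalic voicing): /k/ is a voiceless stop between vowels /o/ and /a/, so it voices to [g]. /jabokaetkoo/ → jabogaetkoo.
Rule 2 (stop-cluster i-epenthesis): /t/ and /k/ form a stop–stop cluster, so [i] is inserted between them. /jabogaetkoo/ → jabogaetikoo.
Rule 3 (final vowel raising): /o/ is a mid vowel in word-final position, so it raises to [u]. /jabogaetikoo/ → jabogaetikou.

jabogaetikou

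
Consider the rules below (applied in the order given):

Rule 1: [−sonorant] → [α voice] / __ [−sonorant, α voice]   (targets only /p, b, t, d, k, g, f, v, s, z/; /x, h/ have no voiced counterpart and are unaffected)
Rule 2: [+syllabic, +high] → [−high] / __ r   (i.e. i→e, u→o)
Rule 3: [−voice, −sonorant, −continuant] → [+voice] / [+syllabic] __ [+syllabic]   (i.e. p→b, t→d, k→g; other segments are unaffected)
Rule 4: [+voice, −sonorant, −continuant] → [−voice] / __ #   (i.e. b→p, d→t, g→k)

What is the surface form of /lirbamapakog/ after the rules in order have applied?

lerbamabagok

Rule 1 (regressive voicing assimilation): no segment meets the environment; /lirbamapakog/ is unchanged.
Rule 2 (pre-rhotic lowering): /i/ is a high vowel immediately before /r/, so it lowers to [e]. /lirbamapakog/ → lerbamapakog.
Rule 3 (intervocalic voicing): /p/ is a voiceless stop between vowels /a/ and /a/, so it voices to [b]. /k/ is a voiceless stop between vowels /a/ and /o/, so it voices to [g]. /lerbamapakog/ → lerbamabagog.
Rule 4 (final devoicing): /g/ is a voiced stop in word-final position, so it devoices to [k]. /lerbamabagog/ → lerbamabagok.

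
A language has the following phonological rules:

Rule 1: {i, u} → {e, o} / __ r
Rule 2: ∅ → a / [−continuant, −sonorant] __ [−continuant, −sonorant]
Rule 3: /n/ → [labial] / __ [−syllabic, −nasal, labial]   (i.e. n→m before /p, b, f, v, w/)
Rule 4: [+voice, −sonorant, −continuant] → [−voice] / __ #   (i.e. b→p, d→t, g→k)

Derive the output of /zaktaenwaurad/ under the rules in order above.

zakataemwaorat

Rule 1 (pre-rhotic lowering): /u/ is a high vowel immediately before /r/, so it lowers to [o]. /zaktaenwaurad/ → zaktaenwaorad.
Rule 2 (stop-cluster a-epenthesis): /k/ and /t/ form a stop–stop cluster, so [a] is inserted between them. /zaktaenwaorad/ → zakataenwaorad.
Rule 3 (nasal place assimilation): /n/ precedes the labial consonant /w/, so it assimilates in place to [m]. /zakataenwaorad/ → zakataemwaorad.
Rule 4 (final devoicing): /d/ is a voiced stop in word-final position, so it devoices to [t]. /zakataemwaorad/ → zakataemwaorat.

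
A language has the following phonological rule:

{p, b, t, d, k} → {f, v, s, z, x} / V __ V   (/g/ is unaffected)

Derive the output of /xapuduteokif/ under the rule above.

xafuzuseoxif

/p/ is a stop between vowels /a/ and /u/, so it spirantizes to the fricative [f].
/d/ is a stop between vowels /u/ and /u/, so it spirantizes to the fricative [z].
/t/ is a stop between vowels /u/ and /e/, so it spirantizes to the fricative [s].
/k/ is a stop between vowels /o/ and /i/, so it spirantizes to the fricative [x].
Surface form: [xafuzuseoxif].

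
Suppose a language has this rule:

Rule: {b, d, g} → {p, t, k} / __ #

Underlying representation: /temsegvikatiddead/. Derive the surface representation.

temsegvikatiddeat

/d/ is a voiced stop in word-final position, so it devoices to [t].
The other instances of /g/, /d/ do not occur in the required environment and remain unchanged.
Surface form: [temsegvikatiddeat].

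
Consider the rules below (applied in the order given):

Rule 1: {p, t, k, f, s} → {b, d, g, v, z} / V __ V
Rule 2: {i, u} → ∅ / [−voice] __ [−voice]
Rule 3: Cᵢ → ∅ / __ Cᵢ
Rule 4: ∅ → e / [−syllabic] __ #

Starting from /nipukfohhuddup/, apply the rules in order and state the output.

nibukfohudupe

Rule 1 (intervocalic voicing): /p/ is a voiceless obstruent between vowels /i/ and /u/, so it voices to [b]. /nipukfohhuddup/ → nibukfohhuddup.
Rule 2 (high vowel syncope): no segment meets the environment; /nibukfohhuddup/ is unchanged.
Rule 3 (degemination): /hh/ is a geminate; the first /h/ deletes. /dd/ is a geminate; the first /d/ deletes. /nibukfohhuddup/ → nibukfohudup.
Rule 4 (final e-epenthesis): the form ends in the consonant /p/, so [e] is inserted word-finally. /nibukfohudup/ → nibukfohudupe.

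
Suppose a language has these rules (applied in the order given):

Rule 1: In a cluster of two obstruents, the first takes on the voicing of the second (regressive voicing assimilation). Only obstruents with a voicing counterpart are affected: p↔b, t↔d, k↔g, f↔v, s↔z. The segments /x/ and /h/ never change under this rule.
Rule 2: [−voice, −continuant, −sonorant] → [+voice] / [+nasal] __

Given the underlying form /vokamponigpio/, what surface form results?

vokambonikpio

Rule 1 (regressive voicing assimilation): /g/ precedes the voiceless obstruent /p/, so it devoices to [k] by assimilation. /vokamponigpio/ → vokamponikpio.
Rule 2 (post-nasal voicing): /p/ is a voiceless stop immediately after the nasal /m/, so it voices to [b]. /vokamponikpio/ → vokambonikpio.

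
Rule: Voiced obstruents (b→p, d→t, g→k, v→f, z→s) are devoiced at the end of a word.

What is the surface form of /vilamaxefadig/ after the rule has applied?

vilamaxefadik

/g/ is a voiced obstruent in word-final position, so it devoices to [k].
The other instances of /v/, /d/ do not occur in the required environment and remain unchanged.
Surface form: [vilamaxefadik].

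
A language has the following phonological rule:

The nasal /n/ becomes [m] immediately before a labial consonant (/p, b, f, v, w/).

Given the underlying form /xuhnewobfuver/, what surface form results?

xuhnewobfuver

No segment of /xuhnewobfuver/ meets the structural description of the rule, so the form surfaces unchanged.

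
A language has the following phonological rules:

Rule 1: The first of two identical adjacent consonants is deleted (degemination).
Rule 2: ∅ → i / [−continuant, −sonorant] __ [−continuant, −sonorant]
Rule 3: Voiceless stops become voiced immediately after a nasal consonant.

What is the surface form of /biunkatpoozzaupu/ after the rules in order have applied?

biungatipoozaupu

Rule 1 (degemination): /zz/ is a geminate; the first /z/ deletes. /biunkatpoozzaupu/ → biunkatpoozaupu.
Rule 2 (stop-cluster i-epenthesis): /t/ and /p/ form a stop–stop cluster, so [i] is inserted between them. /biunkatpoozaupu/ → biunkatipoozaupu.
Rule 3 (post-nasal voicing): /k/ is a voiceless stop immediately after the nasal /n/, so it voices to [g]. /biunkatipoozaupu/ → biungatipoozaupu.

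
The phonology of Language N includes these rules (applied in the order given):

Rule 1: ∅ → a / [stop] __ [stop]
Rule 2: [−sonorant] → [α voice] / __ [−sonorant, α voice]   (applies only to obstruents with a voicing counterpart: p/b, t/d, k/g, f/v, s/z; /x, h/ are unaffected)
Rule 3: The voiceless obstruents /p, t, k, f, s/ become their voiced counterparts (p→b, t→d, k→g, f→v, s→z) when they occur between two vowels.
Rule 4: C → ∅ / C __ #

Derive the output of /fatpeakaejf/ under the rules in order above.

fadabeagaej

Rule 1 (stop-cluster a-epenthesis): /t/ and /p/ form a stop–stop cluster, so [a] is inserted between them. /fatpeakaejf/ → fatapeakaejf.
Rule 2 (regressive voicing assimilation): no segment meets the environment; /fatapeakaejf/ is unchanged.
Rule 3 (intervocalic voicing): /t/ is a voiceless obstruent between vowels /a/ and /a/, so it voices to [d]. /p/ is a voiceless obstruent between vowels /a/ and /e/, so it voices to [b]. /k/ is a voiceless obstruent between vowels /a/ and /a/, so it voices to [g]. /fatapeakaejf/ → fadabeagaejf.
Rule 4 (final cluster simplification): /f/ is the second consonant of a word-final cluster /jf/, so it deletes. /fadabeagaejf/ → fadabeagaej.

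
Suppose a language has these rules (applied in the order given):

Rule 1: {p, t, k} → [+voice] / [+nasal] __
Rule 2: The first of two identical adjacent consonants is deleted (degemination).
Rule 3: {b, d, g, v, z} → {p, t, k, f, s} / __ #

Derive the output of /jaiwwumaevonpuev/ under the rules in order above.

jaiwumaevonbuef

Rule 1 (post-nasal voicing): /p/ is a voiceless stop immediately after the nasal /n/, so it voices to [b]. /jaiwwumaevonpuev/ → jaiwwumaevonbuev.
Rule 2 (degemination): /ww/ is a geminate; the first /w/ deletes. /jaiwwumaevonbuev/ → jaiwumaevonbuev.
Rule 3 (final devoicing): /v/ is a voiced obstruent in word-final position, so it devoices to [f]. /jaiwumaevonbuev/ → jaiwumaevonbuef.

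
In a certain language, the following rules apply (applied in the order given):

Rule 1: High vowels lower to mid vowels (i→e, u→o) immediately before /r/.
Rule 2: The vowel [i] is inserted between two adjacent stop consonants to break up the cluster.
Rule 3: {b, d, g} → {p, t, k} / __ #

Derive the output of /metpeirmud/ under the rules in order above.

Rule 1 (pre-rhotic lowering): /i/ is a high vowel immediately before /r/, so it lowers to [e]. /metpeirmud/ → metpeermud.
Rule 2 (stop-cluster i-epenthesis): /t/ and /p/ form a stop–stop cluster, so [i] is inserted between them. /metpeermud/ → metipeermud.
Rule 3 (final devoicing): /d/ is a voiced stop in word-final position, so it devoices to [t]. /metipeermud/ → metipeermut.

metipeermut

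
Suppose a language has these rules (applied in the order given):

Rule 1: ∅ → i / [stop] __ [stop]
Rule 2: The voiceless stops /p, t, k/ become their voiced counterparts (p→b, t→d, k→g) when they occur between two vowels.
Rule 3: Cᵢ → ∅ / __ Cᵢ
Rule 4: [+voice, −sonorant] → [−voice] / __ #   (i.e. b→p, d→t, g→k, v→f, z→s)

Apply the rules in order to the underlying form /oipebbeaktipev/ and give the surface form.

oibebibeagidibef

Rule 1 (stop-cluster i-epenthesis): /b/ and /b/ form a stop–stop cluster, so [i] is inserted between them. /k/ and /t/ form a stop–stop cluster, so [i] is inserted between them. /oipebbeaktipev/ → oipebibeakitipev.
Rule 2 (intervocalic voicing): /p/ is a voiceless stop between vowels /i/ and /e/, so it voices to [b]. /k/ is a voiceless stop between vowels /a/ and /i/, so it voices to [g]. /t/ is a voiceless stop between vowels /i/ and /i/, so it voices to [d]. /p/ is a voiceless stop between vowels /i/ and /e/, so it voices to [b]. /oipebibeakitipev/ → oibebibeagidibev.
Rule 3 (degemination): no segment meets the environment; /oibebibeagidibev/ is unchanged.
Rule 4 (final devoicing): /v/ is a voiced obstruent in word-final position, so it devoices to [f]. /oibebibeagidibev/ → oibebibeagidibef.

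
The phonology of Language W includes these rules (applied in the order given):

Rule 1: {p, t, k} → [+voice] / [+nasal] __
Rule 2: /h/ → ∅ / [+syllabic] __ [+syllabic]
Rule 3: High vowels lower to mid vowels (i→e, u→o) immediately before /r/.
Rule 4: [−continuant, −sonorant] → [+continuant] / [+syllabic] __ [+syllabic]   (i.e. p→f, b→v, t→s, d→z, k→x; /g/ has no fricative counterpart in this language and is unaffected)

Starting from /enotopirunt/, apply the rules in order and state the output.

enosoferund

Rule 1 (post-nasal voicing): /t/ is a voiceless stop immediately after the nasal /n/, so it voices to [d]. /enotopirunt/ → enotopirund.
Rule 2 (intervocalic h-deletion): no segment meets the environment; /enotopirund/ is unchanged.
Rule 3 (pre-rhotic lowering): /i/ is a high vowel immediately before /r/, so it lowers to [e]. /enotopirund/ → enotoperund.
Rule 4 (intervocalic spirantization): /t/ is a stop between vowels /o/ and /o/, so it spirantizes to the fricative [s]. /p/ is a stop between vowels /o/ and /e/, so it spirantizes to the fricative [f]. /enotoperund/ → enosoferund.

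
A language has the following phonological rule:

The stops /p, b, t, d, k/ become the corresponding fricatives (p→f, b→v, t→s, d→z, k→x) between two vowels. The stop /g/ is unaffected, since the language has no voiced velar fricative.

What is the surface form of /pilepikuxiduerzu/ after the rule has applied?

/p/ is a stop between vowels /e/ and /i/, so it spirantizes to the fricative [f].
/k/ is a stop between vowels /i/ and /u/, so it spirantizes to the fricative [x].
/d/ is a stop between vowels /i/ and /u/, so it spirantizes to the fricative [z].
The other instance of /p/ does not occur in the required environment and remains unchanged.
Surface form: [pilefixuxizuerzu].

pilefixuxizuerzu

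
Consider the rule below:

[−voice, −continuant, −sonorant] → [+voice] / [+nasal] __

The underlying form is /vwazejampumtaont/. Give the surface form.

vwazejambumdaond

/p/ is a voiceless stop immediately after the nasal /m/, so it voices to [b].
/t/ is a voiceless stop immediately after the nasal /m/, so it voices to [d].
/t/ is a voiceless stop immediately after the nasal /n/, so it voices to [d].
Surface form: [vwazejambumdaond].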